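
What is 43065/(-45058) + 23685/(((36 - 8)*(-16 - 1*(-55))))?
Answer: 13079125/630812 ≈ 20.734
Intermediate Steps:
43065/(-45058) + 23685/(((36 - 8)*(-16 - 1*(-55)))) = 43065*(-1/45058) + 23685/((28*(-16 + 55))) = -43065/45058 + 23685/((28*39)) = -43065/45058 + 23685/1092 = -43065/45058 + 23685*(1/1092) = -43065/45058 + 7895/364 = 13079125/630812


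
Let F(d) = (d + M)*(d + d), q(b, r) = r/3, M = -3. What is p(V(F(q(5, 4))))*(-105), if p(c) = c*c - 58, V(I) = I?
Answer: 108430/27 ≈ 4015.9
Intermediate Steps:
q(b, r) = r/3 (q(b, r) = r*(⅓) = r/3)
F(d) = 2*d*(-3 + d) (F(d) = (d - 3)*(d + d) = (-3 + d)*(2*d) = 2*d*(-3 + d))
p(c) = -58 + c² (p(c) = c² - 58 = -58 + c²)
p(V(F(q(5, 4))))*(-105) = (-58 + (2*((⅓)*4)*(-3 + (⅓)*4))²)*(-105) = (-58 + (2*(4/3)*(-3 + 4/3))²)*(-105) = (-58 + (2*(4/3)*(-5/3))²)*(-105) = (-58 + (-40/9)²)*(-105) = (-58 + 1600/81)*(-105) = -3098/81*(-105) = 108430/27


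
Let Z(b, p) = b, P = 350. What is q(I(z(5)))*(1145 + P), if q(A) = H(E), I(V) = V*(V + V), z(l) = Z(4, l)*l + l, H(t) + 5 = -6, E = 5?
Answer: -16445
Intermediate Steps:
H(t) = -11 (H(t) = -5 - 6 = -11)
z(l) = 5*l (z(l) = 4*l + l = 5*l)
I(V) = 2*V² (I(V) = V*(2*V) = 2*V²)
q(A) = -11
q(I(z(5)))*(1145 + P) = -11*(1145 + 350) = -11*1495 = -16445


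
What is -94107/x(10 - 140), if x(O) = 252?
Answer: -31369/84 ≈ -373.44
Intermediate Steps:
-94107/x(10 - 140) = -94107/252 = -94107*1/252 = -31369/84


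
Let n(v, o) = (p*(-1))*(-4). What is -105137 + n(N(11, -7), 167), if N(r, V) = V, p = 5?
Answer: -105117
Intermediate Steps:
n(v, o) = 20 (n(v, o) = (5*(-1))*(-4) = -5*(-4) = 20)
-105137 + n(N(11, -7), 167) = -105137 + 20 = -105117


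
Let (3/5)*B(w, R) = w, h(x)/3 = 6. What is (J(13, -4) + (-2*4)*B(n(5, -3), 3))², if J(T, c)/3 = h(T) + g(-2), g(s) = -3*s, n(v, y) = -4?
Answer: 141376/9 ≈ 15708.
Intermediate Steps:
h(x) = 18 (h(x) = 3*6 = 18)
B(w, R) = 5*w/3
J(T, c) = 72 (J(T, c) = 3*(18 - 3*(-2)) = 3*(18 + 6) = 3*24 = 72)
(J(13, -4) + (-2*4)*B(n(5, -3), 3))² = (72 + (-2*4)*((5/3)*(-4)))² = (72 - 8*(-20/3))² = (72 + 160/3)² = (376/3)² = 141376/9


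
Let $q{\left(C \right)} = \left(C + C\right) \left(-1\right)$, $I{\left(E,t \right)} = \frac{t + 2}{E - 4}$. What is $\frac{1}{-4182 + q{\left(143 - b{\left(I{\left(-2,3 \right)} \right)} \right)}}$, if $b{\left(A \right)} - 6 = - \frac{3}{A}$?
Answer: $- \frac{5}{22244} \approx -0.00022478$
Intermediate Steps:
$I{\left(E,t \right)} = \frac{2 + t}{-4 + E}$
$b{\left(A \right)} = 6 - \frac{3}{A}$
$q{\left(C \right)} = - 2 C$ ($q{\left(C \right)} = 2 C \left(-1\right) = - 2 C$)
$\frac{1}{-4182 + q{\left(143 - b{\left(I{\left(-2,3 \right)} \right)} \right)}} = \frac{1}{-4182 - 2 \left(143 - \left(6 - \frac{3}{\frac{1}{-4 - 2} \left(2 + 3\right)}\right)\right)} = \frac{1}{-4182 - 2 \left(143 - \left(6 - \frac{3}{\frac{1}{-6} \cdot 5}\right)\right)} = \frac{1}{-4182 - 2 \left(143 - \left(6 - \frac{3}{\left(- \frac{1}{6}\right) 5}\right)\right)} = \frac{1}{-4182 - 2 \left(143 - \left(6 - \frac{3}{- \frac{5}{6}}\right)\right)} = \frac{1}{-4182 - 2 \left(143 - \left(6 - - \frac{18}{5}\right)\right)} = \frac{1}{-4182 - 2 \left(143 - \left(6 + \frac{18}{5}\right)\right)} = \frac{1}{-4182 - 2 \left(143 - \frac{48}{5}\right)} = \frac{1}{-4182 - \frac{1334}{5}} = \frac{1}{- \frac{22244}{5}} = - \frac{5}{22244}$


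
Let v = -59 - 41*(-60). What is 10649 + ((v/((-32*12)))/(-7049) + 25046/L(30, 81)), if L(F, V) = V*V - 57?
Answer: 1116338412857/104792448 ≈ 10653.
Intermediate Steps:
L(F, V) = -57 + V² (L(F, V) = V² - 57 = -57 + V²)
v = 2401 (v = -59 + 2460 = 2401)
10649 + ((v/((-32*12)))/(-7049) + 25046/L(30, 81)) = 10649 + ((2401/((-32*12)))/(-7049) + 25046/(-57 + 81²)) = 10649 + ((2401/(-384))*(-1/7049) + 25046/(-57 + 6561)) = 10649 + ((2401*(-1/384))*(-1/7049) + 25046/6504) = 10649 + (-2401/384*(-1/7049) + 25046*(1/6504)) = 10649 + (343/386688 + 12523/3252) = 10649 + 403634105/104792448 = 1116338412857/104792448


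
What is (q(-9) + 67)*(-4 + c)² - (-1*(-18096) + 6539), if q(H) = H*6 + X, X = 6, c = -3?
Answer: -23704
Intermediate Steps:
q(H) = 6 + 6*H (q(H) = H*6 + 6 = 6*H + 6 = 6 + 6*H)
(q(-9) + 67)*(-4 + c)² - (-1*(-18096) + 6539) = ((6 + 6*(-9)) + 67)*(-4 - 3)² - (-1*(-18096) + 6539) = ((6 - 54) + 67)*(-7)² - (18096 + 6539) = (-48 + 67)*49 - 1*24635 = 19*49 - 24635 = 931 - 24635 = -23704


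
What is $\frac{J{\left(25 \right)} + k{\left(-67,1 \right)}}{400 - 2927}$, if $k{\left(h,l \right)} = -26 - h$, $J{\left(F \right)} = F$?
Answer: $- \frac{66}{2527} \approx -0.026118$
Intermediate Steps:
$\frac{J{\left(25 \right)} + k{\left(-67,1 \right)}}{400 - 2927} = \frac{25 - -41}{400 - 2927} = \frac{25 + \left(-26 + 67\right)}{-2527} = \left(25 + 41\right) \left(- \frac{1}{2527}\right) = 66 \left(- \frac{1}{2527}\right) = - \frac{66}{2527}$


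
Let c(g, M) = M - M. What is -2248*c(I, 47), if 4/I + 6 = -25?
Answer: 0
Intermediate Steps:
I = -4/31 (I = 4/(-6 - 25) = 4/(-31) = 4*(-1/31) = -4/31 ≈ -0.12903)
c(g, M) = 0
-2248*c(I, 47) = -2248*0 = 0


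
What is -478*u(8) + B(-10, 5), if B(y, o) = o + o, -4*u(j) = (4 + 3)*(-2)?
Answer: -1663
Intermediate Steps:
u(j) = 7/2 (u(j) = -(4 + 3)*(-2)/4 = -7*(-2)/4 = -¼*(-14) = 7/2)
B(y, o) = 2*o
-478*u(8) + B(-10, 5) = -478*7/2 + 2*5 = -1673 + 10 = -1663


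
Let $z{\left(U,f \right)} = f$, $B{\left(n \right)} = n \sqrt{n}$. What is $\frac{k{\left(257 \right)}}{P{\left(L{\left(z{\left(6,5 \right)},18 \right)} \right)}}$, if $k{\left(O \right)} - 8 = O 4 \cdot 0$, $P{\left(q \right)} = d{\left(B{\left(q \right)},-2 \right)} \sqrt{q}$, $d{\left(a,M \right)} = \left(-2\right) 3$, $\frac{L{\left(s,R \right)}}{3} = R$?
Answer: $- \frac{2 \sqrt{6}}{27} \approx -0.18144$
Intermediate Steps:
$B{\left(n \right)} = n^{\frac{3}{2}}$
$L{\left(s,R \right)} = 3 R$
$d{\left(a,M \right)} = -6$
$P{\left(q \right)} = - 6 \sqrt{q}$
$k{\left(O \right)} = 8$ ($k{\left(O \right)} = 8 + O 4 \cdot 0 = 8 + 4 O 0 = 8 + 0 = 8$)
$\frac{k{\left(257 \right)}}{P{\left(L{\left(z{\left(6,5 \right)},18 \right)} \right)}} = \frac{8}{\left(-6\right) \sqrt{3 \cdot 18}} = \frac{8}{\left(-6\right) \sqrt{54}} = \frac{8}{\left(-6\right) 3 \sqrt{6}} = \frac{8}{\left(-18\right) \sqrt{6}} = 8 \left(- \frac{\sqrt{6}}{108}\right) = - \frac{2 \sqrt{6}}{27}$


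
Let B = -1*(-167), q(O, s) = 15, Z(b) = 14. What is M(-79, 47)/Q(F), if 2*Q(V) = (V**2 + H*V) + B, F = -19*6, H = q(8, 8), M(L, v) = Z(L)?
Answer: 28/11453 ≈ 0.0024448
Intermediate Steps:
M(L, v) = 14
B = 167
H = 15
F = -114
Q(V) = 167/2 + V**2/2 + 15*V/2 (Q(V) = ((V**2 + 15*V) + 167)/2 = (167 + V**2 + 15*V)/2 = 167/2 + V**2/2 + 15*V/2)
M(-79, 47)/Q(F) = 14/(167/2 + (1/2)*(-114)**2 + (15/2)*(-114)) = 14/(167/2 + (1/2)*12996 - 855) = 14/(167/2 + 6498 - 855) = 14/(11453/2) = 14*(2/11453) = 28/11453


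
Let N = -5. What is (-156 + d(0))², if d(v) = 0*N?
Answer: 24336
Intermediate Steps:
d(v) = 0 (d(v) = 0*(-5) = 0)
(-156 + d(0))² = (-156 + 0)² = (-156)² = 24336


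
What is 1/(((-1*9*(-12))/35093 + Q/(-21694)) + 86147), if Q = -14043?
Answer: 761307542/65584855974625 ≈ 1.1608e-5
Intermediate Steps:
1/(((-1*9*(-12))/35093 + Q/(-21694)) + 86147) = 1/(((-1*9*(-12))/35093 - 14043/(-21694)) + 86147) = 1/((-9*(-12)*(1/35093) - 14043*(-1/21694)) + 86147) = 1/((108*(1/35093) + 14043/21694) + 86147) = 1/((108/35093 + 14043/21694) + 86147) = 1/(495153951/761307542 + 86147) = 1/(65584855974625/761307542) = 761307542/65584855974625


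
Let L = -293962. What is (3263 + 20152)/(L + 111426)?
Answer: -23415/182536 ≈ -0.12828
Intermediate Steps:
(3263 + 20152)/(L + 111426) = (3263 + 20152)/(-293962 + 111426) = 23415/(-182536) = 23415*(-1/182536) = -23415/182536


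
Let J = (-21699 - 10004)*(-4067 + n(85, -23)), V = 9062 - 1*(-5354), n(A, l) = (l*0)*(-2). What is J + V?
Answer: 128950517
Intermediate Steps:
n(A, l) = 0 (n(A, l) = 0*(-2) = 0)
V = 14416 (V = 9062 + 5354 = 14416)
J = 128936101 (J = (-21699 - 10004)*(-4067 + 0) = -31703*(-4067) = 128936101)
J + V = 128936101 + 14416 = 128950517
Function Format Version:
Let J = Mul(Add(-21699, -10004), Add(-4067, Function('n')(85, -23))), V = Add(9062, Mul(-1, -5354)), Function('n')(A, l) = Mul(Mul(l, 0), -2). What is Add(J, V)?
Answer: 128950517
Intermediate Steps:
Function('n')(A, l) = 0 (Function('n')(A, l) = Mul(0, -2) = 0)
V = 14416 (V = Add(9062, 5354) = 14416)
J = 128936101 (J = Mul(Add(-21699, -10004), Add(-4067, 0)) = Mul(-31703, -4067) = 128936101)
Add(J, V) = Add(128936101, 14416) = 128950517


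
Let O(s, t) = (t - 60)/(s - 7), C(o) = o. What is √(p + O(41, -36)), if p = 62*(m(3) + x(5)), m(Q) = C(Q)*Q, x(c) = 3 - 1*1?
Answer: √196282/17 ≈ 26.061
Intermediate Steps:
x(c) = 2 (x(c) = 3 - 1 = 2)
m(Q) = Q² (m(Q) = Q*Q = Q²)
O(s, t) = (-60 + t)/(-7 + s)
p = 682 (p = 62*(3² + 2) = 62*(9 + 2) = 62*11 = 682)
√(p + O(41, -36)) = √(682 + (-60 - 36)/(-7 + 41)) = √(682 - 96/34) = √(682 + (1/34)*(-96)) = √(682 - 48/17) = √(11546/17) = √196282/17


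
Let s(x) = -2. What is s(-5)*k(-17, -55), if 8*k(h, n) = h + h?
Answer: 17/2 ≈ 8.5000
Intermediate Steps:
k(h, n) = h/4 (k(h, n) = (h + h)/8 = (2*h)/8 = h/4)
s(-5)*k(-17, -55) = -(-17)/2 = -2*(-17/4) = 17/2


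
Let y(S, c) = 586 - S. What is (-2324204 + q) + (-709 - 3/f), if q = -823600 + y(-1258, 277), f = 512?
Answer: -1611094531/512 ≈ -3.1467e+6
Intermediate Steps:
q = -821756 (q = -823600 + (586 - 1*(-1258)) = -823600 + (586 + 1258) = -823600 + 1844 = -821756)
(-2324204 + q) + (-709 - 3/f) = (-2324204 - 821756) + (-709 - 3/512) = -3145960 + (-709 + (1/512)*(-3)) = -3145960 + (-709 - 3/512) = -3145960 - 363011/512 = -1611094531/512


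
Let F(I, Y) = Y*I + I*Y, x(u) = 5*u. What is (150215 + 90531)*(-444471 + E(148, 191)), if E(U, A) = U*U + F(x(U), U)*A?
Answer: 9970272418458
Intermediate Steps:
F(I, Y) = 2*I*Y (F(I, Y) = I*Y + I*Y = 2*I*Y)
E(U, A) = U² + 10*A*U² (E(U, A) = U*U + (2*(5*U)*U)*A = U² + (10*U²)*A = U² + 10*A*U²)
(150215 + 90531)*(-444471 + E(148, 191)) = (150215 + 90531)*(-444471 + 148²*(1 + 10*191)) = 240746*(-444471 + 21904*(1 + 1910)) = 240746*(-444471 + 21904*1911) = 240746*(-444471 + 41858544) = 240746*41414073 = 9970272418458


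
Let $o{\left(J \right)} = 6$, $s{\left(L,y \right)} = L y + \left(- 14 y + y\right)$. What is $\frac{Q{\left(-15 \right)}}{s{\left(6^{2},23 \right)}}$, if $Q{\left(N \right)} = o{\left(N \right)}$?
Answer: $\frac{6}{529} \approx 0.011342$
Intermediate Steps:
$s{\left(L,y \right)} = - 13 y + L y$ ($s{\left(L,y \right)} = L y - 13 y = - 13 y + L y$)
$Q{\left(N \right)} = 6$
$\frac{Q{\left(-15 \right)}}{s{\left(6^{2},23 \right)}} = \frac{6}{23 \left(-13 + 6^{2}\right)} = \frac{6}{23 \left(-13 + 36\right)} = \frac{6}{23 \cdot 23} = \frac{6}{529}$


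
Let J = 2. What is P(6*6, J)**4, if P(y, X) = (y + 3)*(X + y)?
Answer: 4823839112976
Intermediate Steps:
P(y, X) = (3 + y)*(X + y)
P(6*6, J)**4 = ((6*6)**2 + 3*2 + 3*(6*6) + 2*(6*6))**4 = (36**2 + 6 + 3*36 + 2*36)**4 = (1296 + 6 + 108 + 72)**4 = 1482**4 = 4823839112976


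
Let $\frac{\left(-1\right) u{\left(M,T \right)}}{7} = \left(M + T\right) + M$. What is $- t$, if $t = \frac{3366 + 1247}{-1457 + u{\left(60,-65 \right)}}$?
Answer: $\frac{4613}{1842} \approx 2.5043$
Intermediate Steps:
$u{\left(M,T \right)} = - 14 M - 7 T$ ($u{\left(M,T \right)} = - 7 \left(\left(M + T\right) + M\right) = - 7 \left(T + 2 M\right) = - 14 M - 7 T$)
$t = - \frac{4613}{1842}$ ($t = \frac{3366 + 1247}{-1457 - 385} = \frac{4613}{-1457 + \left(-840 + 455\right)} = \frac{4613}{-1457 - 385} = \frac{4613}{-1842} = 4613 \left(- \frac{1}{1842}\right) = - \frac{4613}{1842} \approx -2.5043$)
$- t = \left(-1\right) \left(- \frac{4613}{1842}\right) = \frac{4613}{1842}$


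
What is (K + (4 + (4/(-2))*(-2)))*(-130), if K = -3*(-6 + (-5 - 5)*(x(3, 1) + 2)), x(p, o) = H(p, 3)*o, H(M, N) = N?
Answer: -22880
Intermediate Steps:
x(p, o) = 3*o
K = 168 (K = -3*(-6 + (-5 - 5)*(3*1 + 2)) = -3*(-6 - 10*(3 + 2)) = -3*(-6 - 10*5) = -3*(-6 - 50) = -3*(-56) = 168)
(K + (4 + (4/(-2))*(-2)))*(-130) = (168 + (4 + (4/(-2))*(-2)))*(-130) = (168 + (4 + (4*(-½))*(-2)))*(-130) = (168 + (4 - 2*(-2)))*(-130) = (168 + (4 + 4))*(-130) = (168 + 8)*(-130) = 176*(-130) = -22880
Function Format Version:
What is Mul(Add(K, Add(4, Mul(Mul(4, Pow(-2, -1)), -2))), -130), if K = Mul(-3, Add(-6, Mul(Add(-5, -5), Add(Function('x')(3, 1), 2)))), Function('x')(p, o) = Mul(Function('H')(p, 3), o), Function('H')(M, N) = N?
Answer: -22880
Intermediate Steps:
Function('x')(p, o) = Mul(3, o)
K = 168 (K = Mul(-3, Add(-6, Mul(Add(-5, -5), Add(Mul(3, 1), 2)))) = Mul(-3, Add(-6, Mul(-10, Add(3, 2)))) = Mul(-3, Add(-6, Mul(-10, 5))) = Mul(-3, Add(-6, -50)) = Mul(-3, -56) = 168)
Mul(Add(K, Add(4, Mul(Mul(4, Pow(-2, -1)), -2))), -130) = Mul(Add(168, Add(4, Mul(Mul(4, Pow(-2, -1)), -2))), -130) = Mul(Add(168, Add(4, Mul(Mul(4, Rational(-1, 2)), -2))), -130) = Mul(Add(168, Add(4, Mul(-2, -2))), -130) = Mul(Add(168, Add(4, 4)), -130) = Mul(Add(168, 8), -130) = Mul(176, -130) = -22880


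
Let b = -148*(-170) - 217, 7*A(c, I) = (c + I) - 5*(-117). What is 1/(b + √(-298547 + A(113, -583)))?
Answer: 174601/4357162457 - 47*I*√6622/4357162457 ≈ 4.0072e-5 - 8.7779e-7*I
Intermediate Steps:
A(c, I) = 585/7 + I/7 + c/7 (A(c, I) = ((c + I) - 5*(-117))/7 = ((I + c) + 585)/7 = (585 + I + c)/7 = 585/7 + I/7 + c/7)
b = 24943 (b = 25160 - 217 = 24943)
1/(b + √(-298547 + A(113, -583))) = 1/(24943 + √(-298547 + (585/7 + (⅐)*(-583) + (⅐)*113))) = 1/(24943 + √(-298547 + (585/7 - 583/7 + 113/7))) = 1/(24943 + √(-298547 + 115/7)) = 1/(24943 + √(-2089714/7)) = 1/(24943 + 47*I*√6622/7)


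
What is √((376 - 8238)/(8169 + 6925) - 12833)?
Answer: I*√730961530354/7547 ≈ 113.29*I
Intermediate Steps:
√((376 - 8238)/(8169 + 6925) - 12833) = √(-7862/15094 - 12833) = √(-7862*1/15094 - 12833) = √(-3931/7547 - 12833) = √(-96854582/7547) = I*√730961530354/7547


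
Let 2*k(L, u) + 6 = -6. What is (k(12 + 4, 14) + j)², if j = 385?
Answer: 143641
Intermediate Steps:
k(L, u) = -6 (k(L, u) = -3 + (½)*(-6) = -3 - 3 = -6)
(k(12 + 4, 14) + j)² = (-6 + 385)² = 379² = 143641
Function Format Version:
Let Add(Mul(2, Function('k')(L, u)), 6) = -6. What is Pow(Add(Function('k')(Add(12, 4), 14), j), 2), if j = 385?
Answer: 143641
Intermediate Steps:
Function('k')(L, u) = -6 (Function('k')(L, u) = Add(-3, Mul(Rational(1, 2), -6)) = Add(-3, -3) = -6)
Pow(Add(Function('k')(Add(12, 4), 14), j), 2) = Pow(Add(-6, 385), 2) = Pow(379, 2) = 143641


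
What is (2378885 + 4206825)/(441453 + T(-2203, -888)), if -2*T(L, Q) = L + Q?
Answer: 13171420/885997 ≈ 14.866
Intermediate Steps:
T(L, Q) = -L/2 - Q/2 (T(L, Q) = -(L + Q)/2 = -L/2 - Q/2)
(2378885 + 4206825)/(441453 + T(-2203, -888)) = (2378885 + 4206825)/(441453 + (-1/2*(-2203) - 1/2*(-888))) = 6585710/(441453 + (2203/2 + 444)) = 6585710/(441453 + 3091/2) = 6585710/(885997/2) = 6585710*(2/885997) = 13171420/885997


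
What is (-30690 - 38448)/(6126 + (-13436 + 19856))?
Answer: -3841/697 ≈ -5.5108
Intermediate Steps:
(-30690 - 38448)/(6126 + (-13436 + 19856)) = -69138/(6126 + 6420) = -69138/12546 = -69138*1/12546 = -3841/697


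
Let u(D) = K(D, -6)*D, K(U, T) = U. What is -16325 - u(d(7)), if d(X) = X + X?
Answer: -16521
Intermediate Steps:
d(X) = 2*X
u(D) = D² (u(D) = D*D = D²)
-16325 - u(d(7)) = -16325 - (2*7)² = -16325 - 1*14² = -16325 - 1*196 = -16325 - 196 = -16521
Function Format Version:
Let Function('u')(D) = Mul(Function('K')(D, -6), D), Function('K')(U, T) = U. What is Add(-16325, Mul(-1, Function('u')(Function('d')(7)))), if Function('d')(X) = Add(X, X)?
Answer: -16521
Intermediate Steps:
Function('d')(X) = Mul(2, X)
Function('u')(D) = Pow(D, 2) (Function('u')(D) = Mul(D, D) = Pow(D, 2))
Add(-16325, Mul(-1, Function('u')(Function('d')(7)))) = Add(-16325, Mul(-1, Pow(Mul(2, 7), 2))) = Add(-16325, Mul(-1, Pow(14, 2))) = Add(-16325, Mul(-1, 196)) = Add(-16325, -196) = -16521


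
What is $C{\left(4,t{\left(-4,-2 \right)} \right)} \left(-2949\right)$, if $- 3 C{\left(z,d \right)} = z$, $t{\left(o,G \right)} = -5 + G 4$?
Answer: $3932$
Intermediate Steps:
$t{\left(o,G \right)} = -5 + 4 G$
$C{\left(z,d \right)} = - \frac{z}{3}$
$C{\left(4,t{\left(-4,-2 \right)} \right)} \left(-2949\right) = \left(- \frac{1}{3}\right) 4 \left(-2949\right) = \left(- \frac{4}{3}\right) \left(-2949\right) = 3932$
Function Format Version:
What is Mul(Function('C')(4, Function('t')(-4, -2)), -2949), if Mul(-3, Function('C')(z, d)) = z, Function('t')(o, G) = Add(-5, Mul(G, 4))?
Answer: 3932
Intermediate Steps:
Function('t')(o, G) = Add(-5, Mul(4, G))
Function('C')(z, d) = Mul(Rational(-1, 3), z)
Mul(Function('C')(4, Function('t')(-4, -2)), -2949) = Mul(Mul(Rational(-1, 3), 4), -2949) = Mul(Rational(-4, 3), -2949) = 3932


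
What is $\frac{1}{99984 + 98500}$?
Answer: $\frac{1}{198484} \approx 5.0382 \cdot 10^{-6}$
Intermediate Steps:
$\frac{1}{99984 + 98500} = \frac{1}{198484}$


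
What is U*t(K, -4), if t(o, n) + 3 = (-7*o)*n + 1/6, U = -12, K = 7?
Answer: -2318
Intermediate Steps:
t(o, n) = -17/6 - 7*n*o (t(o, n) = -3 + ((-7*o)*n + 1/6) = -3 + (-7*n*o + 1/6) = -3 + (1/6 - 7*n*o) = -17/6 - 7*n*o)
U*t(K, -4) = -12*(-17/6 - 7*(-4)*7) = -12*(-17/6 + 196) = -12*1159/6 = -2318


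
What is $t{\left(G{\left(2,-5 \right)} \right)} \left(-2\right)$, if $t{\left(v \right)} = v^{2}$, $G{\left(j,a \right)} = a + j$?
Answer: $-18$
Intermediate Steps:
$t{\left(G{\left(2,-5 \right)} \right)} \left(-2\right) = \left(-5 + 2\right)^{2} \left(-2\right) = \left(-3\right)^{2} \left(-2\right) = 9 \left(-2\right) = -18$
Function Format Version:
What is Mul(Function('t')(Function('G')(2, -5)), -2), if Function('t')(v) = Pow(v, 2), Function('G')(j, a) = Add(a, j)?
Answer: -18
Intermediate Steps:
Mul(Function('t')(Function('G')(2, -5)), -2) = Mul(Pow(Add(-5, 2), 2), -2) = Mul(Pow(-3, 2), -2) = Mul(9, -2) = -18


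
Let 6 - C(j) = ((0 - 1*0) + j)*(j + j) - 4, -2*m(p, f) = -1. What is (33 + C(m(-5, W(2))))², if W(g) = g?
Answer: 7225/4 ≈ 1806.3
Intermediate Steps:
m(p, f) = ½ (m(p, f) = -½*(-1) = ½)
C(j) = 10 - 2*j² (C(j) = 6 - (((0 - 1*0) + j)*(j + j) - 4) = 6 - (((0 + 0) + j)*(2*j) - 4) = 6 - ((0 + j)*(2*j) - 4) = 6 - (j*(2*j) - 4) = 6 - (2*j² - 4) = 6 - (-4 + 2*j²) = 6 + (4 - 2*j²) = 10 - 2*j²)
(33 + C(m(-5, W(2))))² = (33 + (10 - 2*(½)²))² = (33 + (10 - 2*¼))² = (33 + (10 - ½))² = (33 + 19/2)² = (85/2)² = 7225/4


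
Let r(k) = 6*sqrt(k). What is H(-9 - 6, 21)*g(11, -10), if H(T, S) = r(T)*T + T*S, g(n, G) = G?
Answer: 3150 + 900*I*sqrt(15) ≈ 3150.0 + 3485.7*I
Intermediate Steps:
H(T, S) = 6*T**(3/2) + S*T (H(T, S) = (6*sqrt(T))*T + T*S = 6*T**(3/2) + S*T)
H(-9 - 6, 21)*g(11, -10) = ((-9 - 6)*(21 + 6*sqrt(-9 - 6)))*(-10) = -15*(21 + 6*sqrt(-15))*(-10) = -15*(21 + 6*(I*sqrt(15)))*(-10) = -15*(21 + 6*I*sqrt(15))*(-10) = (-315 - 90*I*sqrt(15))*(-10) = 3150 + 900*I*sqrt(15)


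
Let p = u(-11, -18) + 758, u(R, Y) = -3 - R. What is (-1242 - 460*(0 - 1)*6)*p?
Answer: 1162788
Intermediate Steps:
p = 766 (p = (-3 - 1*(-11)) + 758 = (-3 + 11) + 758 = 8 + 758 = 766)
(-1242 - 460*(0 - 1)*6)*p = (-1242 - 460*(0 - 1)*6)*766 = (-1242 - 460*(-1*6))*766 = (-1242 - 460*(-6))*766 = (-1242 - 1*(-2760))*766 = (-1242 + 2760)*766 = 1518*766 = 1162788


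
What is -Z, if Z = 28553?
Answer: -28553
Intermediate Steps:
-Z = -1*28553 = -28553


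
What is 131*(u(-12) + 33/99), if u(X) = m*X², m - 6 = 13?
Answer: 1075379/3 ≈ 3.5846e+5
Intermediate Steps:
m = 19 (m = 6 + 13 = 19)
u(X) = 19*X²
131*(u(-12) + 33/99) = 131*(19*(-12)² + 33/99) = 131*(19*144 + 33*(1/99)) = 131*(2736 + ⅓) = 131*(8209/3) = 1075379/3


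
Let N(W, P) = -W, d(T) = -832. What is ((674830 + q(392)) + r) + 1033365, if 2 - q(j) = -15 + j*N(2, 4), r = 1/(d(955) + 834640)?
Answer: 1424974536769/833808 ≈ 1.7090e+6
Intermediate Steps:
r = 1/833808 (r = 1/(-832 + 834640) = 1/833808 ≈ 1.1993e-6)
q(j) = 17 + 2*j (q(j) = 2 - (-15 + j*(-1*2)) = 2 - (-15 + j*(-2)) = 2 - (-15 - 2*j) = 2 + (15 + 2*j) = 17 + 2*j)
((674830 + q(392)) + r) + 1033365 = ((674830 + (17 + 2*392)) + 1/833808) + 1033365 = ((674830 + (17 + 784)) + 1/833808) + 1033365 = ((674830 + 801) + 1/833808) + 1033365 = (675631 + 1/833808) + 1033365 = 563346532849/833808 + 1033365 = 1424974536769/833808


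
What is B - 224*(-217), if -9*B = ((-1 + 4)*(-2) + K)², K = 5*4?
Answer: 437276/9 ≈ 48586.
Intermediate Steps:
K = 20
B = -196/9 (B = -((-1 + 4)*(-2) + 20)²/9 = -(3*(-2) + 20)²/9 = -(-6 + 20)²/9 = -⅑*14² = -⅑*196 = -196/9 ≈ -21.778)
B - 224*(-217) = -196/9 - 224*(-217) = -196/9 + 48608 = 437276/9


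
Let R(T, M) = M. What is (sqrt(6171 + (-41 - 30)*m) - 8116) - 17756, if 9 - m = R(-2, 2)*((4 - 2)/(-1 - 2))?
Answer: -25872 + 2*sqrt(12234)/3 ≈ -25798.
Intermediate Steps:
m = 31/3 (m = 9 - 2*(4 - 2)/(-1 - 2) = 9 - 2*2/(-3) = 9 - 2*2*(-1/3) = 9 - 2*(-2)/3 = 9 - 1*(-4/3) = 9 + 4/3 = 31/3 ≈ 10.333)
(sqrt(6171 + (-41 - 30)*m) - 8116) - 17756 = (sqrt(6171 + (-41 - 30)*(31/3)) - 8116) - 17756 = (sqrt(6171 - 71*31/3) - 8116) - 17756 = (sqrt(6171 - 2201/3) - 8116) - 17756 = (sqrt(16312/3) - 8116) - 17756 = (2*sqrt(12234)/3 - 8116) - 17756 = (-8116 + 2*sqrt(12234)/3) - 17756 = -25872 + 2*sqrt(12234)/3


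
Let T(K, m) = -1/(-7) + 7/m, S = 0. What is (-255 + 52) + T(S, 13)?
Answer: -18411/91 ≈ -202.32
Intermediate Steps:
T(K, m) = 1/7 + 7/m (T(K, m) = -1*(-1/7) + 7/m = 1/7 + 7/m)
(-255 + 52) + T(S, 13) = (-255 + 52) + (1/7)*(49 + 13)/13 = -203 + (1/7)*(1/13)*62 = -203 + 62/91 = -18411/91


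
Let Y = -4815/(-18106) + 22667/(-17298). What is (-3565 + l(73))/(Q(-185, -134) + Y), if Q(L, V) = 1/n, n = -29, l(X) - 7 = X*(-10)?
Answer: 9736686615744/2449910929 ≈ 3974.3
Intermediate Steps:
l(X) = 7 - 10*X (l(X) = 7 + X*(-10) = 7 - 10*X)
Y = -81779708/78299397 (Y = -4815*(-1/18106) + 22667*(-1/17298) = 4815/18106 - 22667/17298 = -81779708/78299397 ≈ -1.0444)
Q(L, V) = -1/29 (Q(L, V) = 1/(-29) = -1/29)
(-3565 + l(73))/(Q(-185, -134) + Y) = (-3565 + (7 - 10*73))/(-1/29 - 81779708/78299397) = (-3565 + (7 - 730))/(-2449910929/2270682513) = (-3565 - 723)*(-2270682513/2449910929) = -4288*(-2270682513/2449910929) = 9736686615744/2449910929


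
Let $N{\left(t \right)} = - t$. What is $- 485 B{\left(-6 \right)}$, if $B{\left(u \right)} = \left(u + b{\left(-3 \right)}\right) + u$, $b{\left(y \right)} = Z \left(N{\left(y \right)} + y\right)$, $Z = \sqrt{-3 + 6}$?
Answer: $5820$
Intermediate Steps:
$Z = \sqrt{3} \approx 1.732$
$b{\left(y \right)} = 0$ ($b{\left(y \right)} = \sqrt{3} \left(- y + y\right) = \sqrt{3} \cdot 0 = 0$)
$B{\left(u \right)} = 2 u$ ($B{\left(u \right)} = \left(u + 0\right) + u = u + u = 2 u$)
$- 485 B{\left(-6 \right)} = - 485 \cdot 2 \left(-6\right) = \left(-485\right) \left(-12\right) = 5820$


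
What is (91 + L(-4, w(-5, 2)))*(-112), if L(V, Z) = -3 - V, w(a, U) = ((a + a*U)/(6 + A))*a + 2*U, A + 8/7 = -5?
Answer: -10304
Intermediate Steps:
A = -43/7 (A = -8/7 - 5 = -43/7 ≈ -6.1429)
w(a, U) = 2*U + a*(-7*a - 7*U*a) (w(a, U) = ((a + a*U)/(6 - 43/7))*a + 2*U = ((a + U*a)/(-⅐))*a + 2*U = ((a + U*a)*(-7))*a + 2*U = (-7*a - 7*U*a)*a + 2*U = a*(-7*a - 7*U*a) + 2*U = 2*U + a*(-7*a - 7*U*a))
(91 + L(-4, w(-5, 2)))*(-112) = (91 + (-3 - 1*(-4)))*(-112) = (91 + (-3 + 4))*(-112) = (91 + 1)*(-112) = 92*(-112) = -10304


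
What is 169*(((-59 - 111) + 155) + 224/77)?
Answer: -22477/11 ≈ -2043.4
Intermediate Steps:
169*(((-59 - 111) + 155) + 224/77) = 169*((-170 + 155) + 224*(1/77)) = 169*(-15 + 32/11) = 169*(-133/11) = -22477/11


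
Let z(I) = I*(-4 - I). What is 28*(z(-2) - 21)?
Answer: -476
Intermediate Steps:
28*(z(-2) - 21) = 28*(-1*(-2)*(4 - 2) - 21) = 28*(-1*(-2)*2 - 21) = 28*(4 - 21) = 28*(-17) = -476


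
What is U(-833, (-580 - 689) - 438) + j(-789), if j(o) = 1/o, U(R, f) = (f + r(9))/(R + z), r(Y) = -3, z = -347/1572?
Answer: 2119616857/1033450347 ≈ 2.0510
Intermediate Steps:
z = -347/1572 (z = -347*1/1572 = -347/1572 ≈ -0.22074)
U(R, f) = (-3 + f)/(-347/1572 + R) (U(R, f) = (f - 3)/(R - 347/1572) = (-3 + f)/(-347/1572 + R))
U(-833, (-580 - 689) - 438) + j(-789) = 1572*(-3 + ((-580 - 689) - 438))/(-347 + 1572*(-833)) + 1/(-789) = 1572*(-3 + (-1269 - 438))/(-347 - 1309476) - 1/789 = 1572*(-3 - 1707)/(-1309823) - 1/789 = 1572*(-1/1309823)*(-1710) - 1/789 = 2688120/1309823 - 1/789 = 2119616857/1033450347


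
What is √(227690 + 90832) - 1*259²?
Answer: -67081 + √318522 ≈ -66517.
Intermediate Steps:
√(227690 + 90832) - 1*259² = √318522 - 1*67081 = √318522 - 67081 = -67081 + √318522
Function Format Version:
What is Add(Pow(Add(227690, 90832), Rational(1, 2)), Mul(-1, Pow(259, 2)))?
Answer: Add(-67081, Pow(318522, Rational(1, 2))) ≈ -66517.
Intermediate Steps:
Add(Pow(Add(227690, 90832), Rational(1, 2)), Mul(-1, Pow(259, 2))) = Add(Pow(318522, Rational(1, 2)), Mul(-1, 67081)) = Add(Pow(318522, Rational(1, 2)), -67081) = Add(-67081, Pow(318522, Rational(1, 2)))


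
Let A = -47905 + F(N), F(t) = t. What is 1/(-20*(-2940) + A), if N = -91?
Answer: 1/10804 ≈ 9.2558e-5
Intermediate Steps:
A = -47996 (A = -47905 - 91 = -47996)
1/(-20*(-2940) + A) = 1/(-20*(-2940) - 47996) = 1/(58800 - 47996) = 1/10804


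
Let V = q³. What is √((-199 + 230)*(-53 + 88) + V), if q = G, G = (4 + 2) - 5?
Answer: √1086 ≈ 32.955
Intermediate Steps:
G = 1 (G = 6 - 5 = 1)
q = 1
V = 1 (V = 1³ = 1)
√((-199 + 230)*(-53 + 88) + V) = √((-199 + 230)*(-53 + 88) + 1) = √(31*35 + 1) = √(1085 + 1) = √1086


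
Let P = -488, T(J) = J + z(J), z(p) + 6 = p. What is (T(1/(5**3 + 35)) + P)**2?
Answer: 1561751361/6400 ≈ 2.4402e+5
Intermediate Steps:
z(p) = -6 + p
T(J) = -6 + 2*J (T(J) = J + (-6 + J) = -6 + 2*J)
(T(1/(5**3 + 35)) + P)**2 = ((-6 + 2/(5**3 + 35)) - 488)**2 = ((-6 + 2/(125 + 35)) - 488)**2 = ((-6 + 2/160) - 488)**2 = ((-6 + 2*(1/160)) - 488)**2 = ((-6 + 1/80) - 488)**2 = (-479/80 - 488)**2 = (-39519/80)**2 = 1561751361/6400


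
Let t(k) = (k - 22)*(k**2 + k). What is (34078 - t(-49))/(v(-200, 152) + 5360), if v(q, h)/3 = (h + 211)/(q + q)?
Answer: 80428000/2142911 ≈ 37.532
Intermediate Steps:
t(k) = (-22 + k)*(k + k**2)
v(q, h) = 3*(211 + h)/(2*q) (v(q, h) = 3*((h + 211)/(q + q)) = 3*((211 + h)/((2*q))) = 3*((211 + h)*(1/(2*q))) = 3*((211 + h)/(2*q)) = 3*(211 + h)/(2*q))
(34078 - t(-49))/(v(-200, 152) + 5360) = (34078 - (-49)*(-22 + (-49)**2 - 21*(-49)))/((3/2)*(211 + 152)/(-200) + 5360) = (34078 - (-49)*(-22 + 2401 + 1029))/((3/2)*(-1/200)*363 + 5360) = (34078 - (-49)*3408)/(-1089/400 + 5360) = (34078 - 1*(-166992))/(2142911/400) = (34078 + 166992)*(400/2142911) = 201070*(400/2142911) = 80428000/2142911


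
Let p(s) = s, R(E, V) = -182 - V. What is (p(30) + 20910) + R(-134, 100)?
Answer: 20658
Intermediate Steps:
(p(30) + 20910) + R(-134, 100) = (30 + 20910) + (-182 - 1*100) = 20940 + (-182 - 100) = 20940 - 282 = 20658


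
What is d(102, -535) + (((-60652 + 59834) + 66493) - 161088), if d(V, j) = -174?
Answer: -95587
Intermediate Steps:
d(102, -535) + (((-60652 + 59834) + 66493) - 161088) = -174 + (((-60652 + 59834) + 66493) - 161088) = -174 + ((-818 + 66493) - 161088) = -174 + (65675 - 161088) = -174 - 95413 = -95587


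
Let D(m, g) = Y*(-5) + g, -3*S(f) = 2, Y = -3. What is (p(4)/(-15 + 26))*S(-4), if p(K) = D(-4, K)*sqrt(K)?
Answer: -76/33 ≈ -2.3030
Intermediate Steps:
S(f) = -2/3 (S(f) = -1/3*2 = -2/3)
D(m, g) = 15 + g (D(m, g) = -3*(-5) + g = 15 + g)
p(K) = sqrt(K)*(15 + K) (p(K) = (15 + K)*sqrt(K) = sqrt(K)*(15 + K))
(p(4)/(-15 + 26))*S(-4) = ((sqrt(4)*(15 + 4))/(-15 + 26))*(-2/3) = ((2*19)/11)*(-2/3) = (38*(1/11))*(-2/3) = (38/11)*(-2/3) = -76/33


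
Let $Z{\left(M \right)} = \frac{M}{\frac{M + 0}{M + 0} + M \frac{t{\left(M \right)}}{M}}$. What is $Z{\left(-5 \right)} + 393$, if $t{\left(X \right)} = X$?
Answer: $\frac{1577}{4} \approx 394.25$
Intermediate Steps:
$Z{\left(M \right)} = \frac{M}{1 + M}$ ($Z{\left(M \right)} = \frac{M}{\frac{M + 0}{M + 0} + M \frac{M}{M}} = \frac{M}{\frac{M}{M} + M 1} = \frac{M}{1 + M}$)
$Z{\left(-5 \right)} + 393 = - \frac{5}{1 - 5} + 393 = - \frac{5}{-4} + 393 = \left(-5\right) \left(- \frac{1}{4}\right) + 393 = \frac{5}{4} + 393 = \frac{1577}{4}$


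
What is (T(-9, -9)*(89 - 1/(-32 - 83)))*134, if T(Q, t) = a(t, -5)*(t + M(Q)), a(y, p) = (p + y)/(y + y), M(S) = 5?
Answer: -12801824/345 ≈ -37107.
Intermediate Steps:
a(y, p) = (p + y)/(2*y) (a(y, p) = (p + y)/((2*y)) = (p + y)*(1/(2*y)) = (p + y)/(2*y))
T(Q, t) = (-5 + t)*(5 + t)/(2*t) (T(Q, t) = ((-5 + t)/(2*t))*(t + 5) = ((-5 + t)/(2*t))*(5 + t) = (-5 + t)*(5 + t)/(2*t))
(T(-9, -9)*(89 - 1/(-32 - 83)))*134 = (((1/2)*(-25 + (-9)**2)/(-9))*(89 - 1/(-32 - 83)))*134 = (((1/2)*(-1/9)*(-25 + 81))*(89 - 1/(-115)))*134 = (((1/2)*(-1/9)*56)*(89 - 1*(-1/115)))*134 = -28*(89 + 1/115)/9*134 = -28/9*10236/115*134 = -95536/345*134 = -12801824/345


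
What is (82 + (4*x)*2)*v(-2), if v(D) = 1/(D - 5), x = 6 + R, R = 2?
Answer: -146/7 ≈ -20.857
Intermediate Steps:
x = 8 (x = 6 + 2 = 8)
v(D) = 1/(-5 + D)
(82 + (4*x)*2)*v(-2) = (82 + (4*8)*2)/(-5 - 2) = (82 + 32*2)/(-7) = (82 + 64)*(-1/7) = 146*(-1/7) = -146/7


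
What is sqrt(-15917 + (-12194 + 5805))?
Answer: I*sqrt(22306) ≈ 149.35*I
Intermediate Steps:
sqrt(-15917 + (-12194 + 5805)) = sqrt(-15917 - 6389) = sqrt(-22306) = I*sqrt(22306)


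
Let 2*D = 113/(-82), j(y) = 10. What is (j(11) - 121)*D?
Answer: 12543/164 ≈ 76.482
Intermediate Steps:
D = -113/164 (D = (113/(-82))/2 = (113*(-1/82))/2 = (½)*(-113/82) = -113/164 ≈ -0.68902)
(j(11) - 121)*D = (10 - 121)*(-113/164) = -111*(-113/164) = 12543/164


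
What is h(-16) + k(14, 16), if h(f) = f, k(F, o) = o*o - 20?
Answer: 220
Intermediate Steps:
k(F, o) = -20 + o² (k(F, o) = o² - 20 = -20 + o²)
h(-16) + k(14, 16) = -16 + (-20 + 16²) = -16 + (-20 + 256) = -16 + 236 = 220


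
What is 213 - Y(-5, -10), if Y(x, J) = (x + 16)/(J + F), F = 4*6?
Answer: 2971/14 ≈ 212.21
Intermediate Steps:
F = 24
Y(x, J) = (16 + x)/(24 + J) (Y(x, J) = (x + 16)/(J + 24) = (16 + x)/(24 + J))
213 - Y(-5, -10) = 213 - (16 - 5)/(24 - 10) = 213 - 11/14 = 2971/14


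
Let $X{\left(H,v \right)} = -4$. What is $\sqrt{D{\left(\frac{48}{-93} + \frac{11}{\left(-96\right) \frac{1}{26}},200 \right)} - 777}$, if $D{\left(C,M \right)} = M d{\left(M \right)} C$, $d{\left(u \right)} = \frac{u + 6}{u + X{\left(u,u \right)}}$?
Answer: $\frac{i \sqrt{2562682983}}{1302} \approx 38.881 i$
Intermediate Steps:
$d{\left(u \right)} = \frac{6 + u}{-4 + u}$ ($d{\left(u \right)} = \frac{u + 6}{u - 4} = \frac{6 + u}{-4 + u}$)
$D{\left(C,M \right)} = \frac{C M \left(6 + M\right)}{-4 + M}$ ($D{\left(C,M \right)} = M \frac{6 + M}{-4 + M} C = \frac{M \left(6 + M\right)}{-4 + M} C = \frac{C M \left(6 + M\right)}{-4 + M}$)
$\sqrt{D{\left(\frac{48}{-93} + \frac{11}{\left(-96\right) \frac{1}{26}},200 \right)} - 777} = \sqrt{\left(\frac{48}{-93} + \frac{11}{\left(-96\right) \frac{1}{26}}\right) 200 \frac{1}{-4 + 200} \left(6 + 200\right) - 777} = \sqrt{\left(48 \left(- \frac{1}{93}\right) + \frac{11}{\left(-96\right) \frac{1}{26}}\right) 200 \cdot \frac{1}{196} \cdot 206 - 777} = \sqrt{\left(- \frac{16}{31} + \frac{11}{- \frac{48}{13}}\right) 200 \cdot \frac{1}{196} \cdot 206 - 777} = \sqrt{\left(- \frac{16}{31} + 11 \left(- \frac{13}{48}\right)\right) 200 \cdot \frac{1}{196} \cdot 206 - 777} = \sqrt{\left(- \frac{16}{31} - \frac{143}{48}\right) 200 \cdot \frac{1}{196} \cdot 206 - 777} = \sqrt{\left(- \frac{5201}{1488}\right) 200 \cdot \frac{1}{196} \cdot 206 - 777} = \sqrt{- \frac{1913225}{2604} - 777} = \sqrt{- \frac{3936533}{2604}} = \frac{i \sqrt{2562682983}}{1302}$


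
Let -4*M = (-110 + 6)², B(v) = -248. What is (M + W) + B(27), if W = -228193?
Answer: -231145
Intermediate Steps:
M = -2704 (M = -(-110 + 6)²/4 = -¼*(-104)² = -¼*10816 = -2704)
(M + W) + B(27) = (-2704 - 228193) - 248 = -230897 - 248 = -231145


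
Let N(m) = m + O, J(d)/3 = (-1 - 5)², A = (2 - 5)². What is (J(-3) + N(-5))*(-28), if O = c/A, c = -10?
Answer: -25676/9 ≈ -2852.9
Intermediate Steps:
A = 9 (A = (-3)² = 9)
J(d) = 108 (J(d) = 3*(-1 - 5)² = 3*(-6)² = 3*36 = 108)
O = -10/9 ≈ -1.1111
N(m) = -10/9 + m (N(m) = m - 10/9 = -10/9 + m)
(J(-3) + N(-5))*(-28) = (108 + (-10/9 - 5))*(-28) = (108 - 55/9)*(-28) = (917/9)*(-28) = -25676/9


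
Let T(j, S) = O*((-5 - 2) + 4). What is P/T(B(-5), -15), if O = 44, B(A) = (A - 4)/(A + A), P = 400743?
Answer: -133581/44 ≈ -3035.9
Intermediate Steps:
B(A) = (-4 + A)/(2*A) (B(A) = (-4 + A)/((2*A)) = (-4 + A)*(1/(2*A)) = (-4 + A)/(2*A))
T(j, S) = -132 (T(j, S) = 44*((-5 - 2) + 4) = 44*(-7 + 4) = 44*(-3) = -132)
P/T(B(-5), -15) = 400743/(-132) = 400743*(-1/132) = -133581/44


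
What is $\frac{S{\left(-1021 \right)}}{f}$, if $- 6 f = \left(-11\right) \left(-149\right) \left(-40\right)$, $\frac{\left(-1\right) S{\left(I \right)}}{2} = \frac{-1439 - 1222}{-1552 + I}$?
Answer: $- \frac{7983}{42171470} \approx -0.0001893$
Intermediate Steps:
$S{\left(I \right)} = \frac{5322}{-1552 + I}$ ($S{\left(I \right)} = - 2 \frac{-1439 - 1222}{-1552 + I} = - 2 \left(- \frac{2661}{-1552 + I}\right) = \frac{5322}{-1552 + I}$)
$f = \frac{32780}{3}$ ($f = - \frac{\left(-11\right) \left(-149\right) \left(-40\right)}{6} = - \frac{1639 \left(-40\right)}{6} = \left(- \frac{1}{6}\right) \left(-65560\right) = \frac{32780}{3} \approx 10927.0$)
$\frac{S{\left(-1021 \right)}}{f} = \frac{5322 \frac{1}{-1552 - 1021}}{\frac{32780}{3}} = \frac{5322}{-2573} \cdot \frac{3}{32780} = 5322 \left(- \frac{1}{2573}\right) \frac{3}{32780} = \left(- \frac{5322}{2573}\right) \frac{3}{32780} = - \frac{7983}{42171470}$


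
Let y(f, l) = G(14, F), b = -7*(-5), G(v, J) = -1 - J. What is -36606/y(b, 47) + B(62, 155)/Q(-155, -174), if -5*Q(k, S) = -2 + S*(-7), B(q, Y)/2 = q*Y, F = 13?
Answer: 5395937/2128 ≈ 2535.7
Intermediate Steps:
b = 35
y(f, l) = -14 (y(f, l) = -1 - 1*13 = -1 - 13 = -14)
B(q, Y) = 2*Y*q (B(q, Y) = 2*(q*Y) = 2*(Y*q) = 2*Y*q)
Q(k, S) = ⅖ + 7*S/5 (Q(k, S) = -(-2 + S*(-7))/5 = -(-2 - 7*S)/5 = ⅖ + 7*S/5)
-36606/y(b, 47) + B(62, 155)/Q(-155, -174) = -36606/(-14) + (2*155*62)/(⅖ + (7/5)*(-174)) = -36606*(-1/14) + 19220/(⅖ - 1218/5) = 18303/7 + 19220/(-1216/5) = 18303/7 + 19220*(-5/1216) = 18303/7 - 24025/304 = 5395937/2128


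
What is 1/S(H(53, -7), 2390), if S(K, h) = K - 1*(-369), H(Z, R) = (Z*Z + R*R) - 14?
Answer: 1/3213 ≈ 0.00031124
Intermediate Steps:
H(Z, R) = -14 + R² + Z² (H(Z, R) = (Z² + R²) - 14 = (R² + Z²) - 14 = -14 + R² + Z²)
S(K, h) = 369 + K (S(K, h) = K + 369 = 369 + K)
1/S(H(53, -7), 2390) = 1/(369 + (-14 + (-7)² + 53²)) = 1/(369 + (-14 + 49 + 2809)) = 1/(369 + 2844) = 1/3213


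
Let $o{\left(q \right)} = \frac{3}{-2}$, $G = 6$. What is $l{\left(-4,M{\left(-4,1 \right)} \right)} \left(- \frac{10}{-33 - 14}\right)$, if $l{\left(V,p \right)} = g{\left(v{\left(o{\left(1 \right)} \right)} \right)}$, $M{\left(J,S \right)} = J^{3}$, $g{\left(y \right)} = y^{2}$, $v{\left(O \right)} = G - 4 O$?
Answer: $\frac{1440}{47} \approx 30.638$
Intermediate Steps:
$o{\left(q \right)} = - \frac{3}{2}$ ($o{\left(q \right)} = 3 \left(- \frac{1}{2}\right) = - \frac{3}{2}$)
$v{\left(O \right)} = 6 - 4 O$
$l{\left(V,p \right)} = 144$ ($l{\left(V,p \right)} = \left(6 - -6\right)^{2} = \left(6 + 6\right)^{2} = 12^{2} = 144$)
$l{\left(-4,M{\left(-4,1 \right)} \right)} \left(- \frac{10}{-33 - 14}\right) = 144 \left(- \frac{10}{-33 - 14}\right) = 144 \left(- \frac{10}{-47}\right) = 144 \left(\left(-10\right) \left(- \frac{1}{47}\right)\right) = 144 \cdot \frac{10}{47} = \frac{1440}{47}$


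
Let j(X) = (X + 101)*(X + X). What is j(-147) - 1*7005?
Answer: 6519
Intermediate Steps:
j(X) = 2*X*(101 + X) (j(X) = (101 + X)*(2*X) = 2*X*(101 + X))
j(-147) - 1*7005 = 2*(-147)*(101 - 147) - 1*7005 = 2*(-147)*(-46) - 7005 = 13524 - 7005 = 6519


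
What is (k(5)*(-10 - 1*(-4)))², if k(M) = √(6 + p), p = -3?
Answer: 108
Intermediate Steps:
k(M) = √3 (k(M) = √(6 - 3) = √3)
(k(5)*(-10 - 1*(-4)))² = (√3*(-10 - 1*(-4)))² = (√3*(-10 + 4))² = (√3*(-6))² = (-6*√3)² = 108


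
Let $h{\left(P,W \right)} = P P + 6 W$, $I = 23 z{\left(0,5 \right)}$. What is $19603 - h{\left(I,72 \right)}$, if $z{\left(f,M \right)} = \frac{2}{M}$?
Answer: $\frac{477159}{25} \approx 19086.0$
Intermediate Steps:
$I = \frac{46}{5}$ ($I = 23 \cdot \frac{2}{5} = \frac{46}{5} \approx 9.2$)
$h{\left(P,W \right)} = P^{2} + 6 W$
$19603 - h{\left(I,72 \right)} = 19603 - \left(\left(\frac{46}{5}\right)^{2} + 6 \cdot 72\right) = 19603 - \left(\frac{2116}{25} + 432\right) = 19603 - \frac{12916}{25} = \frac{477159}{25}$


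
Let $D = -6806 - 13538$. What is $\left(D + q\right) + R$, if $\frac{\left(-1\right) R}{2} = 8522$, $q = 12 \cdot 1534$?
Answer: $-18980$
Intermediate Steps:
$q = 18408$
$R = -17044$ ($R = \left(-2\right) 8522 = -17044$)
$D = -20344$ ($D = -6806 - 13538 = -20344$)
$\left(D + q\right) + R = \left(-20344 + 18408\right) - 17044 = -1936 - 17044 = -18980$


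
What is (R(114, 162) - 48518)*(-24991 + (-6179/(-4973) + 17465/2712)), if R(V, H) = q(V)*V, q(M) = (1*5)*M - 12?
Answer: -2542919448104281/6743388 ≈ -3.7710e+8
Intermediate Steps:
q(M) = -12 + 5*M (q(M) = 5*M - 12 = -12 + 5*M)
R(V, H) = V*(-12 + 5*V) (R(V, H) = (-12 + 5*V)*V = V*(-12 + 5*V))
(R(114, 162) - 48518)*(-24991 + (-6179/(-4973) + 17465/2712)) = (114*(-12 + 5*114) - 48518)*(-24991 + (-6179/(-4973) + 17465/2712)) = (114*(-12 + 570) - 48518)*(-24991 + (-6179*(-1/4973) + 17465*(1/2712))) = (114*558 - 48518)*(-24991 + (6179/4973 + 17465/2712)) = (63612 - 48518)*(-24991 + 103610893/13486776) = 15094*(-336944408123/13486776) = -2542919448104281/6743388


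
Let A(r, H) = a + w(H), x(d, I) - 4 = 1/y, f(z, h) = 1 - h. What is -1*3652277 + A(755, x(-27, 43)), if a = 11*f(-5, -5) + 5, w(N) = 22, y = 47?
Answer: -3652184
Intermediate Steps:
a = 71 (a = 11*(1 - 1*(-5)) + 5 = 11*(1 + 5) + 5 = 11*6 + 5 = 66 + 5 = 71)
x(d, I) = 189/47 (x(d, I) = 4 + 1/47 = 189/47)
A(r, H) = 93 (A(r, H) = 71 + 22 = 93)
-1*3652277 + A(755, x(-27, 43)) = -1*3652277 + 93 = -3652277 + 93 = -3652184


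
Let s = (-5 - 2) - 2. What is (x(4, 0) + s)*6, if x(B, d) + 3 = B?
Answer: -48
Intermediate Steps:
x(B, d) = -3 + B
s = -9 (s = -7 - 2 = -9)
(x(4, 0) + s)*6 = ((-3 + 4) - 9)*6 = (1 - 9)*6 = -8*6 = -48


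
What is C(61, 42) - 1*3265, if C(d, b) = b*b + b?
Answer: -1459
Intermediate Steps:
C(d, b) = b + b² (C(d, b) = b² + b = b + b²)
C(61, 42) - 1*3265 = 42*(1 + 42) - 1*3265 = 42*43 - 3265 = 1806 - 3265 = -1459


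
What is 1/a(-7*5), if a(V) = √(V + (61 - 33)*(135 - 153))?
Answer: -I*√11/77 ≈ -0.043073*I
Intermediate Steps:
a(V) = √(-504 + V) (a(V) = √(V + 28*(-18)) = √(V - 504) = √(-504 + V))
1/a(-7*5) = 1/(√(-504 - 7*5)) = 1/(√(-504 - 35)) = 1/(√(-539)) = 1/(7*I*√11) = -I*√11/77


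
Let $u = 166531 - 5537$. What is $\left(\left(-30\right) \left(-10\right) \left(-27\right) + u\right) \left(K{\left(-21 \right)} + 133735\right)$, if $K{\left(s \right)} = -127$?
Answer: $20427861552$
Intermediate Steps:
$u = 160994$
$\left(\left(-30\right) \left(-10\right) \left(-27\right) + u\right) \left(K{\left(-21 \right)} + 133735\right) = \left(\left(-30\right) \left(-10\right) \left(-27\right) + 160994\right) \left(-127 + 133735\right) = \left(300 \left(-27\right) + 160994\right) 133608 = \left(-8100 + 160994\right) 133608 = 152894 \cdot 133608 = 20427861552$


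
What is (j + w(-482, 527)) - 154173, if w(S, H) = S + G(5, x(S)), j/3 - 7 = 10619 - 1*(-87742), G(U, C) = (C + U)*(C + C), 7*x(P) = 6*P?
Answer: 23406889/49 ≈ 4.7769e+5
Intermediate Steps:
x(P) = 6*P/7 (x(P) = (6*P)/7 = 6*P/7)
G(U, C) = 2*C*(C + U) (G(U, C) = (C + U)*(2*C) = 2*C*(C + U))
j = 295104 (j = 21 + 3*(10619 - 1*(-87742)) = 21 + 3*(10619 + 87742) = 21 + 3*98361 = 21 + 295083 = 295104)
w(S, H) = S + 12*S*(5 + 6*S/7)/7 (w(S, H) = S + 2*(6*S/7)*(6*S/7 + 5) = S + 2*(6*S/7)*(5 + 6*S/7) = S + 12*S*(5 + 6*S/7)/7)
(j + w(-482, 527)) - 154173 = (295104 + (1/49)*(-482)*(469 + 72*(-482))) - 154173 = (295104 + (1/49)*(-482)*(469 - 34704)) - 154173 = (295104 + (1/49)*(-482)*(-34235)) - 154173 = (295104 + 16501270/49) - 154173 = 30961366/49 - 154173 = 23406889/49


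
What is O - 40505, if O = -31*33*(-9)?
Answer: -31298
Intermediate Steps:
O = 9207 (O = -1023*(-9) = 9207)
O - 40505 = 9207 - 40505 = -31298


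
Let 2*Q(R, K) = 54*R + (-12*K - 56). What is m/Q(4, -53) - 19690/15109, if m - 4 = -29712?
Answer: -228347396/3006691 ≈ -75.946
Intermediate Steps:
Q(R, K) = -28 - 6*K + 27*R (Q(R, K) = (54*R + (-12*K - 56))/2 = (54*R + (-56 - 12*K))/2 = (-56 - 12*K + 54*R)/2 = -28 - 6*K + 27*R)
m = -29708 (m = 4 - 29712 = -29708)
m/Q(4, -53) - 19690/15109 = -29708/(-28 - 6*(-53) + 27*4) - 19690/15109 = -29708/(-28 + 318 + 108) - 19690*1/15109 = -29708/398 - 19690/15109 = -29708*1/398 - 19690/15109 = -14854/199 - 19690/15109 = -228347396/3006691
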